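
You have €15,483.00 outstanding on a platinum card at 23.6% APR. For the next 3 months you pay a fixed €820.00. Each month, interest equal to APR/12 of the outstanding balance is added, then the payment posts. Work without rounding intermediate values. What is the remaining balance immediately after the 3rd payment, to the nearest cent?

Monthly rate r = 23.6%/12 = 1.96667% = 0.0196667.
Each month: B ← B·(1+r) − €820.00.
Month 1: interest €304.50; balance after payment €14,967.50.
Month 2: interest €294.36; balance after payment €14,441.86.
Month 3: interest €284.02; balance after payment €13,905.88.

€13,905.88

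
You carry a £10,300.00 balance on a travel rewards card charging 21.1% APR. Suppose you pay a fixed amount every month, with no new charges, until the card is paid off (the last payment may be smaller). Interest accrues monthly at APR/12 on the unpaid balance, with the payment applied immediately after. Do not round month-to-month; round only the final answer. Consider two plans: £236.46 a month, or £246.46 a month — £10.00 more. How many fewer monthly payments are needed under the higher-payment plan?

7 fewer payments

Monthly rate r = 21.1%/12 = 1.75833% = 0.0175833.
At £236.46/mo: n = ⌈−ln(1 − rB₀/P)/ln(1+r)⌉ = 84 payments (last £72.85); total interest = total paid − £10,300.00 = £9,399.03.
At £246.46/mo: 77 payments (last £38.40); total interest £8,469.36.
Payments saved = 84 − 77 = 7.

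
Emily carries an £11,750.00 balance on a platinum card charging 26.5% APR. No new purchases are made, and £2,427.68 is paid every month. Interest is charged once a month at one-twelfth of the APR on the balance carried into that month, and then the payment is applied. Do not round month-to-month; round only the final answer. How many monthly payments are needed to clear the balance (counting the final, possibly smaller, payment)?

6 months

Monthly rate r = 26.5%/12 = 2.20833% = 0.0220833.
Recurrence: B ← B·(1+r) − £2,427.68.
Month 1: interest £259.48; balance after payment £9,581.80.
Month 2: interest £211.60; balance after payment £7,365.72.
Month 3: interest £162.66; balance after payment £5,100.70.
Month 4: interest £112.64; balance after payment £2,785.66.
Month 5: interest £61.52; balance after payment £419.49.
Month 6: interest £9.26; balance after payment £0.00.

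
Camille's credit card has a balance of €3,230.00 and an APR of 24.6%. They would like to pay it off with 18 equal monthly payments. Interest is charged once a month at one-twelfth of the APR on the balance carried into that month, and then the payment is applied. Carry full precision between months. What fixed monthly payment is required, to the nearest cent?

€216.40

Monthly rate r = 24.6%/12 = 2.05% = 0.0205.
Level-payment amortization: P = B₀·r / (1 − (1+r)^(−n)) = 3230.00·0.0205 / (1 − 1.0205^(−18)).
Denominator 1 − (1+r)^(−18) = 0.305989826.
P = 66.215 / 0.305989826 ≈ 216.40.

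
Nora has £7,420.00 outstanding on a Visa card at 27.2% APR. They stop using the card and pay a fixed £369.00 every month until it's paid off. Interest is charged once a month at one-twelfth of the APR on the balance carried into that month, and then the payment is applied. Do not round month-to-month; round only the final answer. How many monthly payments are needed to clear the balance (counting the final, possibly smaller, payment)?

28 payments

Monthly rate r = 27.2%/12 = 2.26667% = 0.0226667.
Recurrence: B ← B·(1+r) − £369.00.
Month 1: interest £168.19; balance after payment £7,219.19.
Month 2: interest £163.63; balance after payment £7,013.82.
Closed form: n = −ln(1 − rB₀/P)/ln(1+r) = −ln(0.54421)/ln(1.02267) ≈ 27.145, so the balance reaches zero during payment 28.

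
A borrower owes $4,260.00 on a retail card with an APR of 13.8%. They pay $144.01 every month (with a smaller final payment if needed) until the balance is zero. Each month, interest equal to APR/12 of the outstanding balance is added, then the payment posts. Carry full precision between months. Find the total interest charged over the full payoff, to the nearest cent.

$976.92

Monthly rate r = 13.8%/12 = 1.15% = 0.0115.
Payoff takes n = ⌈−ln(1 − rB₀/P)/ln(1+r)⌉ = ⌈36.364⌉ = 37 payments; the last is $52.56.
Total paid = 36·$144.01 + $52.56 = $5,236.92.
Total interest = total paid − principal = $5,236.92 − $4,260.00 = $976.92.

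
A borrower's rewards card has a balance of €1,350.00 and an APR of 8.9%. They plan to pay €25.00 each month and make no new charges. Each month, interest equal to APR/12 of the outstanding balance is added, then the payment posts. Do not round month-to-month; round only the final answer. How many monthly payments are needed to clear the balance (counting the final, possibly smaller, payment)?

70 payments

Monthly rate r = 8.9%/12 = 0.741667% = 0.00741667.
Recurrence: B ← B·(1+r) − €25.00.
Month 1: interest €10.01; balance after payment €1,335.01.
Month 2: interest €9.90; balance after payment €1,319.91.
Closed form: n = −ln(1 − rB₀/P)/ln(1+r) = −ln(0.5995)/ln(1.00742) ≈ 69.243, so the balance reaches zero during payment 70.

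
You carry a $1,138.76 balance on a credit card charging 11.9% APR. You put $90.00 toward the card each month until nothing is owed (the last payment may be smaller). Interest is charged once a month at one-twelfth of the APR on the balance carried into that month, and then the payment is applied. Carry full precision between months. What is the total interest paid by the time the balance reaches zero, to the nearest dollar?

Monthly rate r = 11.9%/12 = 0.991667% = 0.00991667.
Payoff takes n = ⌈−ln(1 − rB₀/P)/ln(1+r)⌉ = ⌈13.587⌉ = 14 payments; the last is $52.94.
Total paid = 13·$90.00 + $52.94 = $1,222.94.
Total interest = total paid − principal = $1,222.94 − $1,138.76 = $84.18.

$84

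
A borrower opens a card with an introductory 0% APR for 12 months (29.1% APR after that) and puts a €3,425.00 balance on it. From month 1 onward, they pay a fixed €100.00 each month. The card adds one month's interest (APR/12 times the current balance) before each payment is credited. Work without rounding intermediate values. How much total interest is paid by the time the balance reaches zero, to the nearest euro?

€1,012

Promo months 1–12 at r₀ = 0%/12 = 0; months 13+ at r₁ = 29.1%/12 = 0.02425.
After month 12 (no interest yet): B = €3,425.00 − 12·€100.00 = €2,225.00.
Then at r₁ with €100.00/mo: n₂ = −ln(1 − r₁·B/P)/ln(1+r₁) ≈ 32.37 → 33 more payments.
Total paid = 44·€100.00 + €37.16 = €4,437.16; interest = €4,437.16 − €3,425.00 = €1,012.16.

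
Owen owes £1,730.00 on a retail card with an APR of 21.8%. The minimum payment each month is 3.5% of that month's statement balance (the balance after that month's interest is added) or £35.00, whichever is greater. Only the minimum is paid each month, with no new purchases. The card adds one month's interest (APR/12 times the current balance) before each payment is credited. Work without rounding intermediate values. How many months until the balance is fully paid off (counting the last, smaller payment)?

72 months

Monthly rate r = 21.8%/12 = 1.81667% = 0.0181667.
While 3.5% of the post-interest balance exceeds £35.00, each month B ← (B·(1+r))·(1 − 0.035), i.e. B shrinks by the factor (1+r)·0.965 = 0.98253.
This holds for months 1–33. Entering month 34 the balance is £967.10; 3.5% of the post-interest balance is now below £35.00, so the flat £35.00 minimum applies from here.
From month 34 a fixed £35.00 at rate r clears £967.10 in 39 more payments. Total: 33 + 39 = 72 months.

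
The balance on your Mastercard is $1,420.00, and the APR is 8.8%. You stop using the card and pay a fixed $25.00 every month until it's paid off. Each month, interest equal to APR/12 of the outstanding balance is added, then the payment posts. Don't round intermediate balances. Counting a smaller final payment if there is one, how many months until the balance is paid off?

74 months

Monthly rate r = 8.8%/12 = 0.733333% = 0.00733333.
Recurrence: B ← B·(1+r) − $25.00.
Month 1: interest $10.41; balance after payment $1,405.41.
Month 2: interest $10.31; balance after payment $1,390.72.
Closed form: n = −ln(1 − rB₀/P)/ln(1+r) = −ln(0.58347)/ln(1.00733) ≈ 73.737, so the balance reaches zero during payment 74.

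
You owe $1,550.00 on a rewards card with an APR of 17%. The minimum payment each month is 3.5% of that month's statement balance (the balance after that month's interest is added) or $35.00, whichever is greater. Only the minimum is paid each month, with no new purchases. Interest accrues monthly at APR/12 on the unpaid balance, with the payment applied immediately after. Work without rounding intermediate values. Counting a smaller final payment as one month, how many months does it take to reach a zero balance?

Monthly rate r = 17%/12 = 1.41667% = 0.0141667.
While 3.5% of the post-interest balance exceeds $35.00, each month B ← (B·(1+r))·(1 − 0.035), i.e. B shrinks by the factor (1+r)·0.965 = 0.97867.
This holds for months 1–21. Entering month 22 the balance is $985.60; 3.5% of the post-interest balance is now below $35.00, so the flat $35.00 minimum applies from here.
From month 22 a fixed $35.00 at rate r clears $985.60 in 37 more payments. Total: 21 + 37 = 58 months.

58 months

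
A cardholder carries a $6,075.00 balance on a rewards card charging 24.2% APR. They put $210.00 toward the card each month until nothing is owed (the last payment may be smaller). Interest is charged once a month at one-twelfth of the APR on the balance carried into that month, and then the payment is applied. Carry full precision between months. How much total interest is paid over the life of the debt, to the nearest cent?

$3,134.83

Monthly rate r = 24.2%/12 = 2.01667% = 0.0201667.
Payoff takes n = ⌈−ln(1 − rB₀/P)/ln(1+r)⌉ = ⌈43.855⌉ = 44 payments; the last is $179.83.
Total paid = 43·$210.00 + $179.83 = $9,209.83.
Total interest = total paid − principal = $9,209.83 − $6,075.00 = $3,134.83.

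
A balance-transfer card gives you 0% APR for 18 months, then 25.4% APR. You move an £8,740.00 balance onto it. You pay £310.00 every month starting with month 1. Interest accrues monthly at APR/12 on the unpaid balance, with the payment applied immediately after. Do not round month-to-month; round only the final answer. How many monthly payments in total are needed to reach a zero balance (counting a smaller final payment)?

Promo months 1–18 at r₀ = 0%/12 = 0; months 19+ at r₁ = 25.4%/12 = 0.0211667.
After month 18 (no interest yet): B = £8,740.00 − 18·£310.00 = £3,160.00.
Then at r₁ with £310.00/mo: n₂ = −ln(1 − r₁·B/P)/ln(1+r₁) ≈ 11.60 → 12 more payments.

30 months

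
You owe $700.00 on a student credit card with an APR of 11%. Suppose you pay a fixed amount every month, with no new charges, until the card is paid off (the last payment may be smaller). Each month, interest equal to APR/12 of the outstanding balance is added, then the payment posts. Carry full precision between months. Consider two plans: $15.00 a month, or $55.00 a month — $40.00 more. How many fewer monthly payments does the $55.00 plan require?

Monthly rate r = 11%/12 = 0.916667% = 0.00916667.
At $15.00/mo: n = ⌈−ln(1 − rB₀/P)/ln(1+r)⌉ = 62 payments (last $2.65); total interest = total paid − $700.00 = $217.65.
At $55.00/mo: 14 payments (last $32.78); total interest $47.78.
Payments saved = 62 − 14 = 48.

48 fewer payments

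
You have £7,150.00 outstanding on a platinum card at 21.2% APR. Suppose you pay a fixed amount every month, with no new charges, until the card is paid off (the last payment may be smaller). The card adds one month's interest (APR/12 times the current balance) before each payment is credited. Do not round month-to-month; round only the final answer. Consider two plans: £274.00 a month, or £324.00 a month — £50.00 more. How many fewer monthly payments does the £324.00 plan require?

Monthly rate r = 21.2%/12 = 1.76667% = 0.0176667.
At £274.00/mo: n = ⌈−ln(1 − rB₀/P)/ln(1+r)⌉ = 36 payments (last £80.65); total interest = total paid − £7,150.00 = £2,520.65.
At £324.00/mo: 29 payments (last £69.47); total interest £1,991.47.
Payments saved = 36 − 29 = 7.

7 fewer payments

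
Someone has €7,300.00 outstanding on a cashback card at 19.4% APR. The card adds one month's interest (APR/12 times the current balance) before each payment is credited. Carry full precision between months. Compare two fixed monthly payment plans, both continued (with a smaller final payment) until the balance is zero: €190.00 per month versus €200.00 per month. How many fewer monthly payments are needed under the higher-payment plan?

Monthly rate r = 19.4%/12 = 1.61667% = 0.0161667.
At €190.00/mo: n = ⌈−ln(1 − rB₀/P)/ln(1+r)⌉ = 61 payments (last €99.27); total interest = total paid − €7,300.00 = €4,199.27.
At €200.00/mo: 56 payments (last €121.92); total interest €3,821.92.
Payments saved = 61 − 56 = 5.

5 fewer payments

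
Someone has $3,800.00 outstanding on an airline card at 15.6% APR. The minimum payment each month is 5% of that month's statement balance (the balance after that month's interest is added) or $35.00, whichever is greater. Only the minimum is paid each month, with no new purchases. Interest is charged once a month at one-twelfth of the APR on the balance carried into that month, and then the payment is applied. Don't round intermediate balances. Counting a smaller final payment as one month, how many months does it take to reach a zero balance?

Monthly rate r = 15.6%/12 = 1.3% = 0.013.
While 5% of the post-interest balance exceeds $35.00, each month B ← (B·(1+r))·(1 − 0.05), i.e. B shrinks by the factor (1+r)·0.95 = 0.96235.
This holds for months 1–45. Entering month 46 the balance is $675.73; 5% of the post-interest balance is now below $35.00, so the flat $35.00 minimum applies from here.
From month 46 a fixed $35.00 at rate r clears $675.73 in 23 more payments. Total: 45 + 23 = 68 months.

68 months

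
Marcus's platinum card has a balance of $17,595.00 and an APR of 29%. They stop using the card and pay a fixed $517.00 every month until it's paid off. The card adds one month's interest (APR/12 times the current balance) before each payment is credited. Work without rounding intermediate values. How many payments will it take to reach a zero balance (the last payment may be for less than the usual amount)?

73 months

Monthly rate r = 29%/12 = 2.41667% = 0.0241667.
Recurrence: B ← B·(1+r) − $517.00.
Month 1: interest $425.21; balance after payment $17,503.21.
Month 2: interest $422.99; balance after payment $17,409.21.
Closed form: n = −ln(1 − rB₀/P)/ln(1+r) = −ln(0.17754)/ln(1.02417) ≈ 72.388, so the balance reaches zero during payment 73.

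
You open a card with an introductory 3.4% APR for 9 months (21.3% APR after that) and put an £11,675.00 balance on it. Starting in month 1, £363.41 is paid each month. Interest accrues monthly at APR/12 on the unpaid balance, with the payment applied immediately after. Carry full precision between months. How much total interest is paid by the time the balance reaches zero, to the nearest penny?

Promo months 1–9 at r₀ = 3.4%/12 = 0.00283333; months 10+ at r₁ = 21.3%/12 = 0.01775.
After month 9: iterate B ← B·(1+r₀) − £363.41 for 9 months → £8,668.11.
Then at r₁ with £363.41/mo: n₂ = −ln(1 − r₁·B/P)/ln(1+r₁) ≈ 31.29 → 32 more payments.
Total paid = 40·£363.41 + £106.84 = £14,643.24; interest = £14,643.24 − £11,675.00 = £2,968.24.

£2,968.24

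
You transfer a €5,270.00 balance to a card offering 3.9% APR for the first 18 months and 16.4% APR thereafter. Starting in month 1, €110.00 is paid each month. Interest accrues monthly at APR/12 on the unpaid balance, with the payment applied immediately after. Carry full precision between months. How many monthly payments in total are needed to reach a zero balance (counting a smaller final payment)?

61 months

Promo months 1–18 at r₀ = 3.9%/12 = 0.00325; months 19+ at r₁ = 16.4%/12 = 0.0136667.
After month 18: iterate B ← B·(1+r₀) − €110.00 for 18 months → €3,551.30.
Then at r₁ with €110.00/mo: n₂ = −ln(1 − r₁·B/P)/ln(1+r₁) ≈ 42.88 → 43 more payments.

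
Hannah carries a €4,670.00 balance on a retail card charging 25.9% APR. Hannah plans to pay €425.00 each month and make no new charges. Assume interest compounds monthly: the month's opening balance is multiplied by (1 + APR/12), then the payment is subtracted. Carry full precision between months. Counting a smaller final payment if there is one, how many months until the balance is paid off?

13 months

Monthly rate r = 25.9%/12 = 2.15833% = 0.0215833.
Recurrence: B ← B·(1+r) − €425.00.
Month 1: interest €100.79; balance after payment €4,345.79.
Month 2: interest €93.80; balance after payment €4,014.59.
Closed form: n = −ln(1 − rB₀/P)/ln(1+r) = −ln(0.76284)/ln(1.02158) ≈ 12.677, so the balance reaches zero during payment 13.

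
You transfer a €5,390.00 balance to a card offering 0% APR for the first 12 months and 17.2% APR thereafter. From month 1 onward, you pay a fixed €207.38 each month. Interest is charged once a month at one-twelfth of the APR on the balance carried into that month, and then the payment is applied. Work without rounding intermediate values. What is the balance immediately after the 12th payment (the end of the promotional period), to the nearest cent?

€2,901.44

Promo months 1–12 at r₀ = 0%/12 = 0; months 13+ at r₁ = 17.2%/12 = 0.0143333.
After month 12 (no interest yet): B = €5,390.00 − 12·€207.38 = €2,901.44.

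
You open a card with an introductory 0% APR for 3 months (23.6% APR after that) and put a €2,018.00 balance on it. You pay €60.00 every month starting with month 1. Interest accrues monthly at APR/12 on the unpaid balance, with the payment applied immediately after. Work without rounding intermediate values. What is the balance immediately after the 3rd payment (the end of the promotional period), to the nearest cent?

€1,838.00

Promo months 1–3 at r₀ = 0%/12 = 0; months 4+ at r₁ = 23.6%/12 = 0.0196667.
After month 3 (no interest yet): B = €2,018.00 − 3·€60.00 = €1,838.00.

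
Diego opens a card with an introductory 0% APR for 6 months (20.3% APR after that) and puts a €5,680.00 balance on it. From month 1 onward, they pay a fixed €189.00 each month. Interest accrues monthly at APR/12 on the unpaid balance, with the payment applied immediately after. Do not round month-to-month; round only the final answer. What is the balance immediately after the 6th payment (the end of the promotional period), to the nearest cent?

Promo months 1–6 at r₀ = 0%/12 = 0; months 7+ at r₁ = 20.3%/12 = 0.0169167.
After month 6 (no interest yet): B = €5,680.00 − 6·€189.00 = €4,546.00.

€4,546.00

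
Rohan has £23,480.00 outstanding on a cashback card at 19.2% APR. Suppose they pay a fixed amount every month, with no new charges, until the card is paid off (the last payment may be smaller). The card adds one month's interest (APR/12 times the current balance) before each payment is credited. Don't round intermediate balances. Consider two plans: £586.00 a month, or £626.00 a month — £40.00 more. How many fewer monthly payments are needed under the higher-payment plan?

Monthly rate r = 19.2%/12 = 1.6% = 0.016.
At £586.00/mo: n = ⌈−ln(1 − rB₀/P)/ln(1+r)⌉ = 65 payments (last £325.85); total interest = total paid − £23,480.00 = £14,349.85.
At £626.00/mo: 58 payments (last £467.46); total interest £12,669.46.
Payments saved = 65 − 58 = 7.

7 fewer payments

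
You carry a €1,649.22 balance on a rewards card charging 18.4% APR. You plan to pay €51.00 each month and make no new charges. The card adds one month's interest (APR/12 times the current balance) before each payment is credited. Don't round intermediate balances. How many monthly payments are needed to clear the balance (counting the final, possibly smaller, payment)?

46 payments

Monthly rate r = 18.4%/12 = 1.53333% = 0.0153333.
Recurrence: B ← B·(1+r) − €51.00.
Month 1: interest €25.29; balance after payment €1,623.51.
Month 2: interest €24.89; balance after payment €1,597.40.
Closed form: n = −ln(1 − rB₀/P)/ln(1+r) = −ln(0.50416)/ln(1.01533) ≈ 45.007, so the balance reaches zero during payment 46.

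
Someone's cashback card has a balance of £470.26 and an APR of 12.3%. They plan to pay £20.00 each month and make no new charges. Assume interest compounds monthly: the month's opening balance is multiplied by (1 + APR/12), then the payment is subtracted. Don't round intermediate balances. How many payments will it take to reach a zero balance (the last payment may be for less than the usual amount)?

Monthly rate r = 12.3%/12 = 1.025% = 0.01025.
Recurrence: B ← B·(1+r) − £20.00.
Month 1: interest £4.82; balance after payment £455.08.
Month 2: interest £4.66; balance after payment £439.74.
Closed form: n = −ln(1 − rB₀/P)/ln(1+r) = −ln(0.75899)/ln(1.01025) ≈ 27.041, so the balance reaches zero during payment 28.

28 payments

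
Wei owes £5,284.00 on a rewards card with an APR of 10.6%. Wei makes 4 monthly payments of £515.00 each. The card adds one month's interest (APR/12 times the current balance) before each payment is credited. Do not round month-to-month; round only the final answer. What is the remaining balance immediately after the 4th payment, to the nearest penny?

£3,385.73

Monthly rate r = 10.6%/12 = 0.883333% = 0.00883333.
Each month: B ← B·(1+r) − £515.00.
Month 1: interest £46.68; balance after payment £4,815.68.
Month 2: interest £42.54; balance after payment £4,343.21.
Month 3: interest £38.37; balance after payment £3,866.58.
Month 4: interest £34.15; balance after payment £3,385.73.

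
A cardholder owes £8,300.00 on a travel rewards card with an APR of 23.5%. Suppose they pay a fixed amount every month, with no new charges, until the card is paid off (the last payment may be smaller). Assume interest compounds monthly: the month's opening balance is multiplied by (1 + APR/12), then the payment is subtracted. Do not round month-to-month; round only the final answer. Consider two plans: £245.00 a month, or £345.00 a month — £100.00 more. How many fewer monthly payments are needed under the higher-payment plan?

24 fewer payments

Monthly rate r = 23.5%/12 = 1.95833% = 0.0195833.
At £245.00/mo: n = ⌈−ln(1 − rB₀/P)/ln(1+r)⌉ = 57 payments (last £36.92); total interest = total paid − £8,300.00 = £5,456.92.
At £345.00/mo: 33 payments (last £292.41); total interest £3,032.41.
Payments saved = 57 − 33 = 24.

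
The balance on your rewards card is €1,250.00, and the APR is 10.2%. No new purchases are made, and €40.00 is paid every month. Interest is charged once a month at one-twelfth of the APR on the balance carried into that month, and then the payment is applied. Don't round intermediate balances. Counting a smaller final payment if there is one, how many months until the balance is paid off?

37 payments

Monthly rate r = 10.2%/12 = 0.85% = 0.0085.
Recurrence: B ← B·(1+r) − €40.00.
Month 1: interest €10.62; balance after payment €1,220.62.
Month 2: interest €10.38; balance after payment €1,191.00.
Closed form: n = −ln(1 − rB₀/P)/ln(1+r) = −ln(0.73438)/ln(1.0085) ≈ 36.476, so the balance reaches zero during payment 37.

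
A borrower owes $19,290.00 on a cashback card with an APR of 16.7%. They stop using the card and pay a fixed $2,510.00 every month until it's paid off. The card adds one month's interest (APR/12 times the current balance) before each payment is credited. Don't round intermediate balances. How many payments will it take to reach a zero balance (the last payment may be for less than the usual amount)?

9 months

Monthly rate r = 16.7%/12 = 1.39167% = 0.0139167.
Recurrence: B ← B·(1+r) − $2,510.00.
Month 1: interest $268.45; balance after payment $17,048.45.
Month 2: interest $237.26; balance after payment $14,775.71.
Closed form: n = −ln(1 − rB₀/P)/ln(1+r) = −ln(0.89305)/ln(1.01392) ≈ 8.185, so the balance reaches zero during payment 9.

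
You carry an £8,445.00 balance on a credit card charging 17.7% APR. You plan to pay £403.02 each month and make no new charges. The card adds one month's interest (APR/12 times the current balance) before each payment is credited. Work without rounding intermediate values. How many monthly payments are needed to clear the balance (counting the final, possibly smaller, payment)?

Monthly rate r = 17.7%/12 = 1.475% = 0.01475.
Recurrence: B ← B·(1+r) − £403.02.
Month 1: interest £124.56; balance after payment £8,166.54.
Month 2: interest £120.46; balance after payment £7,883.98.
Closed form: n = −ln(1 − rB₀/P)/ln(1+r) = −ln(0.69092)/ln(1.01475) ≈ 25.251, so the balance reaches zero during payment 26.

26 payments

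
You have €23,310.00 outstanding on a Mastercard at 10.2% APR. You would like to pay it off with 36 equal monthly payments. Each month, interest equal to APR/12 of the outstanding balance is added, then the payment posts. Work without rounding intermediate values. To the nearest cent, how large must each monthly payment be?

€754.34

Monthly rate r = 10.2%/12 = 0.85% = 0.0085.
Level-payment amortization: P = B₀·r / (1 − (1+r)^(−n)) = 23310.00·0.0085 / (1 − 1.0085^(−36)).
Denominator 1 − (1+r)^(−36) = 0.262660486.
P = 198.135 / 0.262660486 ≈ 754.34.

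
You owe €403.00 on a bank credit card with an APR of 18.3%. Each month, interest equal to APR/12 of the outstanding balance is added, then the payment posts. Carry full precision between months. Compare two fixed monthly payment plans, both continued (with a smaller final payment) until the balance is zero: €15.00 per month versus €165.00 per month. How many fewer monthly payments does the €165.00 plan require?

32 fewer payments

Monthly rate r = 18.3%/12 = 1.525% = 0.01525.
At €15.00/mo: n = ⌈−ln(1 − rB₀/P)/ln(1+r)⌉ = 35 payments (last €12.47); total interest = total paid − €403.00 = €119.47.
At €165.00/mo: 3 payments (last €84.13); total interest €11.13.
Payments saved = 35 − 3 = 32.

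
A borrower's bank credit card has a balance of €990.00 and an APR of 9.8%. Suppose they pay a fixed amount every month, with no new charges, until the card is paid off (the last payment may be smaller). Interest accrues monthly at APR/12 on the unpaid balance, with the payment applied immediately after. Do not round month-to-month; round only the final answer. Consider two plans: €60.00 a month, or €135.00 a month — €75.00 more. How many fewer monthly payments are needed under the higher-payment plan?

Monthly rate r = 9.8%/12 = 0.816667% = 0.00816667.
At €60.00/mo: n = ⌈−ln(1 − rB₀/P)/ln(1+r)⌉ = 18 payments (last €47.75); total interest = total paid − €990.00 = €77.75.
At €135.00/mo: 8 payments (last €80.18); total interest €35.18.
Payments saved = 18 − 8 = 10.

10 fewer payments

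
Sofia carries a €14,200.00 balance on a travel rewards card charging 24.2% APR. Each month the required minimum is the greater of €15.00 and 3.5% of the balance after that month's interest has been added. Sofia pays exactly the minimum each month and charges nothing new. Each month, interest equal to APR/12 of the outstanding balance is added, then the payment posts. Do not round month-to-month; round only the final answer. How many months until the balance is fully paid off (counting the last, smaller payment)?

Monthly rate r = 24.2%/12 = 2.01667% = 0.0201667.
While 3.5% of the post-interest balance exceeds €15.00, each month B ← (B·(1+r))·(1 − 0.035), i.e. B shrinks by the factor (1+r)·0.965 = 0.98446.
This holds for months 1–225. Entering month 226 the balance is €418.73; 3.5% of the post-interest balance is now below €15.00, so the flat €15.00 minimum applies from here.
From month 226 a fixed €15.00 at rate r clears €418.73 in 42 more payments. Total: 225 + 42 = 267 months.

267 months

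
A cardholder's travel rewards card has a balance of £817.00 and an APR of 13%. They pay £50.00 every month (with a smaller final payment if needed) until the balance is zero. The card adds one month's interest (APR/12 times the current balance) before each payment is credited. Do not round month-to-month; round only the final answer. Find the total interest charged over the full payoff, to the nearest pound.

£87

Monthly rate r = 13%/12 = 1.08333% = 0.0108333.
Payoff takes n = ⌈−ln(1 − rB₀/P)/ln(1+r)⌉ = ⌈18.081⌉ = 19 payments; the last is £4.05.
Total paid = 18·£50.00 + £4.05 = £904.05.
Total interest = total paid − principal = £904.05 − £817.00 = £87.05.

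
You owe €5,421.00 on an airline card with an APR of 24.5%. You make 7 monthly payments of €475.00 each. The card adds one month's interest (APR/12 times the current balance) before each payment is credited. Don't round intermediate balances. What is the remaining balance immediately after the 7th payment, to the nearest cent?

€2,709.12

Monthly rate r = 24.5%/12 = 2.04167% = 0.0204167.
Each month: B ← B·(1+r) − €475.00.
Month 1: interest €110.68; balance after payment €5,056.68.
Month 2: interest €103.24; balance after payment €4,684.92.
Month 3: interest €95.65; balance after payment €4,305.57.
Month 4: interest €87.91; balance after payment €3,918.48.
Month 5: interest €80.00; balance after payment €3,523.48.
Month 6: interest €71.94; balance after payment €3,120.41.
Month 7: interest €63.71; balance after payment €2,709.12.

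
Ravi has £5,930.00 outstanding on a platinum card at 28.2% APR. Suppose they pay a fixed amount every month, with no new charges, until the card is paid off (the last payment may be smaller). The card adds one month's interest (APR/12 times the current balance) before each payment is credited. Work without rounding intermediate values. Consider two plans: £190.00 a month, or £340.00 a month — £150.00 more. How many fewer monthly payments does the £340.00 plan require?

Monthly rate r = 28.2%/12 = 2.35% = 0.0235.
At £190.00/mo: n = ⌈−ln(1 − rB₀/P)/ln(1+r)⌉ = 57 payments (last £175.27); total interest = total paid − £5,930.00 = £4,885.27.
At £340.00/mo: 23 payments (last £240.72); total interest £1,790.72.
Payments saved = 57 − 23 = 34.

34 fewer payments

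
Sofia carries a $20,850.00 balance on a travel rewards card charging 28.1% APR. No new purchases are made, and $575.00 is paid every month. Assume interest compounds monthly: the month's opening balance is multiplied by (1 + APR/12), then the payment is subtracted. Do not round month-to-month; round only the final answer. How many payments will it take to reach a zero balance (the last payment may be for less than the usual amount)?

Monthly rate r = 28.1%/12 = 2.34167% = 0.0234167.
Recurrence: B ← B·(1+r) − $575.00.
Month 1: interest $488.24; balance after payment $20,763.24.
Month 2: interest $486.21; balance after payment $20,674.44.
Closed form: n = −ln(1 − rB₀/P)/ln(1+r) = −ln(0.15089)/ln(1.02342) ≈ 81.705, so the balance reaches zero during payment 82.

82 months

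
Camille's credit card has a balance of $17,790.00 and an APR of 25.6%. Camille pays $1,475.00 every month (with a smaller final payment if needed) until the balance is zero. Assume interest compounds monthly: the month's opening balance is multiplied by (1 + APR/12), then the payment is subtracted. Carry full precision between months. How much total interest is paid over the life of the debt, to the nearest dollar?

Monthly rate r = 25.6%/12 = 2.13333% = 0.0213333.
Payoff takes n = ⌈−ln(1 − rB₀/P)/ln(1+r)⌉ = ⌈14.092⌉ = 15 payments; the last is $136.85.
Total paid = 14·$1,475.00 + $136.85 = $20,786.85.
Total interest = total paid − principal = $20,786.85 − $17,790.00 = $2,996.85.

$2,997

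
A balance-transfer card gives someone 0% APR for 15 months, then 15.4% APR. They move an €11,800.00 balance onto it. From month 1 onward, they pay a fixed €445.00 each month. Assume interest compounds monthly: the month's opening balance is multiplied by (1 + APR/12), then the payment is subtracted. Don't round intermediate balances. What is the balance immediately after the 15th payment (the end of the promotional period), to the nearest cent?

Promo months 1–15 at r₀ = 0%/12 = 0; months 16+ at r₁ = 15.4%/12 = 0.0128333.
After month 15 (no interest yet): B = €11,800.00 − 15·€445.00 = €5,125.00.

€5,125.00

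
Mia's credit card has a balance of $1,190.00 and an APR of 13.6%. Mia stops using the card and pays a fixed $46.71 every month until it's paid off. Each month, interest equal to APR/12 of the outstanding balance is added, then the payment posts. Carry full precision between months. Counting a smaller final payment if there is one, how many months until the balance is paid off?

31 payments

Monthly rate r = 13.6%/12 = 1.13333% = 0.0113333.
Recurrence: B ← B·(1+r) − $46.71.
Month 1: interest $13.49; balance after payment $1,156.78.
Month 2: interest $13.11; balance after payment $1,123.18.
Closed form: n = −ln(1 − rB₀/P)/ln(1+r) = −ln(0.71127)/ln(1.01133) ≈ 30.232, so the balance reaches zero during payment 31.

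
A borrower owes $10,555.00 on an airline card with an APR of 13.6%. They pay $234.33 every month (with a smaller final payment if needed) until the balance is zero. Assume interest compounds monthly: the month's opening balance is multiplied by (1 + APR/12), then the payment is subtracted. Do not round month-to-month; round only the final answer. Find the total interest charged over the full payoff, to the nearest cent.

$4,298.93

Monthly rate r = 13.6%/12 = 1.13333% = 0.0113333.
Payoff takes n = ⌈−ln(1 − rB₀/P)/ln(1+r)⌉ = ⌈63.388⌉ = 64 payments; the last is $91.14.
Total paid = 63·$234.33 + $91.14 = $14,853.93.
Total interest = total paid − principal = $14,853.93 − $10,555.00 = $4,298.93.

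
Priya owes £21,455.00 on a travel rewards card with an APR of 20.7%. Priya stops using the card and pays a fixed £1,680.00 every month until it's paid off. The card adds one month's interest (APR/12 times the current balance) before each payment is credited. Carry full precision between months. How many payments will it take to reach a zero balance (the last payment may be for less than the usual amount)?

15 months

Monthly rate r = 20.7%/12 = 1.725% = 0.01725.
Recurrence: B ← B·(1+r) − £1,680.00.
Month 1: interest £370.10; balance after payment £20,145.10.
Month 2: interest £347.50; balance after payment £18,812.60.
Closed form: n = −ln(1 − rB₀/P)/ln(1+r) = −ln(0.7797)/ln(1.01725) ≈ 14.550, so the balance reaches zero during payment 15.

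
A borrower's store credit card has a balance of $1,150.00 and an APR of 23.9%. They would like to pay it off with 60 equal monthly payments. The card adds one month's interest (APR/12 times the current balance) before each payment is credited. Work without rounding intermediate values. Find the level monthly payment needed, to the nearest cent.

Monthly rate r = 23.9%/12 = 1.99167% = 0.0199167.
Level-payment amortization: P = B₀·r / (1 − (1+r)^(−n)) = 1150.00·0.0199167 / (1 − 1.01992^(−60)).
Denominator 1 − (1+r)^(−60) = 0.693719974.
P = 22.9042 / 0.693719974 ≈ 33.02.

$33.02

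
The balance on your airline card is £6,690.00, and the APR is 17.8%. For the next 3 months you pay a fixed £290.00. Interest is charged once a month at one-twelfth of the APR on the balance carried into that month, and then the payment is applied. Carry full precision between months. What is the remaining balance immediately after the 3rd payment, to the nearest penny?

Monthly rate r = 17.8%/12 = 1.48333% = 0.0148333.
Each month: B ← B·(1+r) − £290.00.
Month 1: interest £99.23; balance after payment £6,499.23.
Month 2: interest £96.41; balance after payment £6,305.64.
Month 3: interest £93.53; balance after payment £6,109.17.

£6,109.17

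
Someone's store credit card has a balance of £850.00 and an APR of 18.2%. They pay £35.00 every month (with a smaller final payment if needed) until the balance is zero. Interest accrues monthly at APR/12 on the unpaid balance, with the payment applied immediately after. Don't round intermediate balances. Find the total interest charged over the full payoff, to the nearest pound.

Monthly rate r = 18.2%/12 = 1.51667% = 0.0151667.
Payoff takes n = ⌈−ln(1 − rB₀/P)/ln(1+r)⌉ = ⌈30.519⌉ = 31 payments; the last is £18.22.
Total paid = 30·£35.00 + £18.22 = £1,068.22.
Total interest = total paid − principal = £1,068.22 − £850.00 = £218.22.

£218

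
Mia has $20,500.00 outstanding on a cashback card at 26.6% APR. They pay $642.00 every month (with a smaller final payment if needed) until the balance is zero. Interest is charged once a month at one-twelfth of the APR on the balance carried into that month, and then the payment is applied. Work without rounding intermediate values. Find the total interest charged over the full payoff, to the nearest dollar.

$15,529

Monthly rate r = 26.6%/12 = 2.21667% = 0.0221667.
Payoff takes n = ⌈−ln(1 − rB₀/P)/ln(1+r)⌉ = ⌈56.118⌉ = 57 payments; the last is $76.57.
Total paid = 56·$642.00 + $76.57 = $36,028.57.
Total interest = total paid − principal = $36,028.57 − $20,500.00 = $15,528.57.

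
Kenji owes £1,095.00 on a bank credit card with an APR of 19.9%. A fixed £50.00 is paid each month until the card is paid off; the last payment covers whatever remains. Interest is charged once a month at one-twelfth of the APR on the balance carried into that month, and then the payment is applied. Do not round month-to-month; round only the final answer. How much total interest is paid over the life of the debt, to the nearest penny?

Monthly rate r = 19.9%/12 = 1.65833% = 0.0165833.
Payoff takes n = ⌈−ln(1 − rB₀/P)/ln(1+r)⌉ = ⌈27.437⌉ = 28 payments; the last is £21.94.
Total paid = 27·£50.00 + £21.94 = £1,371.94.
Total interest = total paid − principal = £1,371.94 − £1,095.00 = £276.94.

£276.94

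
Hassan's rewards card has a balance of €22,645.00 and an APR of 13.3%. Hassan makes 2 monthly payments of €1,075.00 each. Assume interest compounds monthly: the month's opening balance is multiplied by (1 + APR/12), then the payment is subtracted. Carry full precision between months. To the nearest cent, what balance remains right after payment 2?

€20,987.83

Monthly rate r = 13.3%/12 = 1.10833% = 0.0110833.
Each month: B ← B·(1+r) − €1,075.00.
Month 1: interest €250.98; balance after payment €21,820.98.
Month 2: interest €241.85; balance after payment €20,987.83.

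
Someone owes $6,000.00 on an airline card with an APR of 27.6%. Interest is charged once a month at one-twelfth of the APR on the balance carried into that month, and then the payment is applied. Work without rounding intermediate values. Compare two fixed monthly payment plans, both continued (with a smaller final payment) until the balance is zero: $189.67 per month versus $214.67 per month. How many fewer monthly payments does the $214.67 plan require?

Monthly rate r = 27.6%/12 = 2.3% = 0.023.
At $189.67/mo: n = ⌈−ln(1 − rB₀/P)/ln(1+r)⌉ = 58 payments (last $35.84); total interest = total paid − $6,000.00 = $4,847.03.
At $214.67/mo: 46 payments (last $60.10); total interest $3,720.25.
Payments saved = 58 − 46 = 12.

12 fewer payments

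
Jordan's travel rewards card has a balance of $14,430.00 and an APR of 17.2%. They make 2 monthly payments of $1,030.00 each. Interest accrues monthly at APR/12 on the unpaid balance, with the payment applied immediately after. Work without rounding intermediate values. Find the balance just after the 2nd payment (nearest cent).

Monthly rate r = 17.2%/12 = 1.43333% = 0.0143333.
Each month: B ← B·(1+r) − $1,030.00.
Month 1: interest $206.83; balance after payment $13,606.83.
Month 2: interest $195.03; balance after payment $12,771.86.

$12,771.86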